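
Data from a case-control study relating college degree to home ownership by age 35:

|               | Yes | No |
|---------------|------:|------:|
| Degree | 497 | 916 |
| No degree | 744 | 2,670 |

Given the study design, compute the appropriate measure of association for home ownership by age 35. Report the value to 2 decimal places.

1.95

Cells: a = 497, b = 916, c = 744, d = 2670.
This is a case-control study: participants were sampled on outcome status, so risks in the source population cannot be estimated directly — relative risk is not valid here. The odds ratio is the appropriate measure.
OR = (a·d)/(b·c) = (497 × 2670) / (916 × 744) = 1326990 / 681504 = 1.94715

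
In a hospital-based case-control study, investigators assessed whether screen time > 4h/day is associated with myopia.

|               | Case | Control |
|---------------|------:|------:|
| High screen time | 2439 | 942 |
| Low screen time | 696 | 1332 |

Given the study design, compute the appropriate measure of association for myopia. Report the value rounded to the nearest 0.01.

Cells: a = 2439, b = 942, c = 696, d = 1332.
This is a hospital-based case-control study: participants were sampled on outcome status, so risks in the source population cannot be estimated directly — relative risk is not valid here. The odds ratio is the appropriate measure.
OR = (a·d)/(b·c) = (2439 × 1332) / (942 × 696) = 3248748 / 655632 = 4.95514

4.96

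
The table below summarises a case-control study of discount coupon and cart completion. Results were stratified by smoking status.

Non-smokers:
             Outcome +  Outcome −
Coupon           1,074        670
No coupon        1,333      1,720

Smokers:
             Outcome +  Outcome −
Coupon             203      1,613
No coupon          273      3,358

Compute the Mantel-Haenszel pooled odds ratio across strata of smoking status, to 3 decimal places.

OR_MH = Σ(aᵢdᵢ/nᵢ) / Σ(bᵢcᵢ/nᵢ), where nᵢ is the stratum total.
Stratum 1 (Non-smokers): n = 4797; a·d/n = 1074·1720/4797 = 385.0907; b·c/n = 670·1333/4797 = 186.1809
Stratum 2 (Smokers): n = 5447; a·d/n = 203·3358/5447 = 125.1467; b·c/n = 1613·273/5447 = 80.8425
OR_MH = (385.0907 + 125.1467) / (186.1809 + 80.8425) = 510.2374 / 267.0234 = 1.91083

1.911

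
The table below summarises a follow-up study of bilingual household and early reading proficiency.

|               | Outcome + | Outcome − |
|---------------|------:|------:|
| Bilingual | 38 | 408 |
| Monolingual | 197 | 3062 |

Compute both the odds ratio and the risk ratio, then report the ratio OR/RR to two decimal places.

Cells: a = 38, b = 408, c = 197, d = 3062.
OR = (38·3062)/(408·197) = 116356/80376 = 1.44765
Risk in exposed = 38/446 = 0.08520; risk in unexposed = 197/3259 = 0.06045; RR = 1.40951
OR/RR = 1.44765 / 1.40951 = 1.02706
The outcome is rare in both groups, so OR ≈ RR (ratio near 1).

1.03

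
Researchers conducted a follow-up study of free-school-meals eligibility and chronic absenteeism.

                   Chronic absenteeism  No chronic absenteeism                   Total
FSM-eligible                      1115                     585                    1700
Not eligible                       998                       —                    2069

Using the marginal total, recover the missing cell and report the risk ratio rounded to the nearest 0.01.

1.36

The missing cell is in the unexposed row: 2069 − 998 = 1071.
So a = 1115, b = 585, c = 998, d = 1071.
RR = [a/(a+b)] / [c/(c+d)] = (1115/1700) / (998/2069) = 0.65588/0.48236 = 1.35974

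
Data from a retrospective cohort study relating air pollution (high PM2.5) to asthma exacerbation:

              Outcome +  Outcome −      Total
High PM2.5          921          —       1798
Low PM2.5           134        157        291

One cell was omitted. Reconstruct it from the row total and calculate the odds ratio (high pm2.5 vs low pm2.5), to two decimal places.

The missing cell is in the exposed row: 1798 − 921 = 877.
So a = 921, b = 877, c = 134, d = 157.
OR = (a·d)/(b·c) = (921 × 157) / (877 × 134) = 144597 / 117518 = 1.23042

1.23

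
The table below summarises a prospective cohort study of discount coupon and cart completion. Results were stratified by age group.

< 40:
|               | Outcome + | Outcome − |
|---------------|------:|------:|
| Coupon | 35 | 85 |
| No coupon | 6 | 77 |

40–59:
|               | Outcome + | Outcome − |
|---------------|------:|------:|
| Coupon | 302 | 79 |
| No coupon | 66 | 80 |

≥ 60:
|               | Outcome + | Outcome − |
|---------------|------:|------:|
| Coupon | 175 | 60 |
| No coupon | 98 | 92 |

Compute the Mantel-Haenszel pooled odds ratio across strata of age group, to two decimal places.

OR_MH = Σ(aᵢdᵢ/nᵢ) / Σ(bᵢcᵢ/nᵢ), where nᵢ is the stratum total.
Stratum 1 (< 40): n = 203; a·d/n = 35·77/203 = 13.2759; b·c/n = 85·6/203 = 2.5123
Stratum 2 (40–59): n = 527; a·d/n = 302·80/527 = 45.8444; b·c/n = 79·66/527 = 9.8937
Stratum 3 (≥ 60): n = 425; a·d/n = 175·92/425 = 37.8824; b·c/n = 60·98/425 = 13.8353
OR_MH = (13.2759 + 45.8444 + 37.8824) / (2.5123 + 9.8937 + 13.8353) = 97.0026 / 26.2413 = 3.69656

3.70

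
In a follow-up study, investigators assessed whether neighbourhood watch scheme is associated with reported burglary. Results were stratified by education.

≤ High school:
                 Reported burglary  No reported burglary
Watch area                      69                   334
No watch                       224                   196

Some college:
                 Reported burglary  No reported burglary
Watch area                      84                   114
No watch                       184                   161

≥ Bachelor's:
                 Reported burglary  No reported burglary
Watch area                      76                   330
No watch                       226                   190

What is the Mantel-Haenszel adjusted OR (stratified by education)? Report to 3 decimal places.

0.267

OR_MH = Σ(aᵢdᵢ/nᵢ) / Σ(bᵢcᵢ/nᵢ), where nᵢ is the stratum total.
Stratum 1 (≤ High school): n = 823; a·d/n = 69·196/823 = 16.4326; b·c/n = 334·224/823 = 90.9064
Stratum 2 (Some college): n = 543; a·d/n = 84·161/543 = 24.9061; b·c/n = 114·184/543 = 38.6298
Stratum 3 (≥ Bachelor's): n = 822; a·d/n = 76·190/822 = 17.5669; b·c/n = 330·226/822 = 90.7299
OR_MH = (16.4326 + 24.9061 + 17.5669) / (90.9064 + 38.6298 + 90.7299) = 58.9056 / 220.2662 = 0.26743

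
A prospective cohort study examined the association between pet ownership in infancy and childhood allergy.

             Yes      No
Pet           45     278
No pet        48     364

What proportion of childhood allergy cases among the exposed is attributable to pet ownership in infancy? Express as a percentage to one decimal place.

Cells: a = 45, b = 278, c = 48, d = 364.
Risk in exposed = 45/323 = 0.13932; risk in unexposed = 48/412 = 0.11650.
RR = 0.13932/0.11650 = 1.19582
AR% = (RR − 1)/RR × 100 = (1.19582 − 1)/1.19582 × 100 = 16.3754%

16.4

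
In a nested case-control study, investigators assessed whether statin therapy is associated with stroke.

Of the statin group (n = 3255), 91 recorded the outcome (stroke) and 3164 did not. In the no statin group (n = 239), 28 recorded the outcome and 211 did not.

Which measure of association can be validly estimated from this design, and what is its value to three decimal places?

0.217

From the description: a = 91, b = 3164, c = 28, d = 211.
This is a nested case-control study: participants were sampled on outcome status, so risks in the source population cannot be estimated directly — relative risk is not valid here. The odds ratio is the appropriate measure.
OR = (a·d)/(b·c) = (91 × 211) / (3164 × 28) = 19201 / 88592 = 0.21674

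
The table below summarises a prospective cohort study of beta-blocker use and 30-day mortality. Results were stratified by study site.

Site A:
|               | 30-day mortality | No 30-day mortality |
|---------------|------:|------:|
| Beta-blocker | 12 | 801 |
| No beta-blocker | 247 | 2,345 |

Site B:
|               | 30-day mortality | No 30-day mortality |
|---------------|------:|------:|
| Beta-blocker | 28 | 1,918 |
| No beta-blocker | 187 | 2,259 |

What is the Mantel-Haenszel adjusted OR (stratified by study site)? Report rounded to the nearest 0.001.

OR_MH = Σ(aᵢdᵢ/nᵢ) / Σ(bᵢcᵢ/nᵢ), where nᵢ is the stratum total.
Stratum 1 (Site A): n = 3405; a·d/n = 12·2345/3405 = 8.2643; b·c/n = 801·247/3405 = 58.1048
Stratum 2 (Site B): n = 4392; a·d/n = 28·2259/4392 = 14.4016; b·c/n = 1918·187/4392 = 81.6635
OR_MH = (8.2643 + 14.4016) / (58.1048 + 81.6635) = 22.6660 / 139.7683 = 0.16217

0.162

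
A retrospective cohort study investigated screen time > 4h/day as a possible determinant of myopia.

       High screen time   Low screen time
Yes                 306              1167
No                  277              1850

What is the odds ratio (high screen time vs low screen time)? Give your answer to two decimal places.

1.75

Reading the table with exposure as columns: a = 306 (High screen time, case), b = 277 (High screen time, non-case), c = 1167 (Low screen time, case), d = 1850.
OR = (a·d)/(b·c) = (306 × 1850) / (277 × 1167) = 566100 / 323259 = 1.75123
The odds of myopia are about 1.75 times as high in the high screen time group.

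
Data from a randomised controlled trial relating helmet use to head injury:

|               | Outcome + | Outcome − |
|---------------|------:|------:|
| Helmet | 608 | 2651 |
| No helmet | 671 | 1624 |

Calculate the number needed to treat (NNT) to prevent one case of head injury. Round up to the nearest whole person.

10

Risk in treated group = 608/3259 = 0.18656; risk in control = 671/2295 = 0.29237.
Absolute risk reduction = 0.29237 − 0.18656 = 0.10581
NNT = 1 / ARR = 1 / 0.10581 = 9.451 → round up → 10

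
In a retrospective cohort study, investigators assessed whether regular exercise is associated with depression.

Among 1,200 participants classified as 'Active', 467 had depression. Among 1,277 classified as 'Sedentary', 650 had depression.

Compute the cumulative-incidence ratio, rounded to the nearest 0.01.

0.76

From the description: a = 467, b = 733, c = 650, d = 627.
Risk in exposed = 467/1200 = 0.38917; risk in unexposed = 650/1277 = 0.50901.
RR = 0.38917 / 0.50901 = 0.76456
The risk is 24% lower among the exposed than among the unexposed.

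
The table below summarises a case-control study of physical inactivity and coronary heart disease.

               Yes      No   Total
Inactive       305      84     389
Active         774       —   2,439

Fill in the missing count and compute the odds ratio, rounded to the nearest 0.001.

7.811

The missing cell is in the unexposed row: 2439 − 774 = 1665.
So a = 305, b = 84, c = 774, d = 1665.
OR = (a·d)/(b·c) = (305 × 1665) / (84 × 774) = 507825 / 65016 = 7.81077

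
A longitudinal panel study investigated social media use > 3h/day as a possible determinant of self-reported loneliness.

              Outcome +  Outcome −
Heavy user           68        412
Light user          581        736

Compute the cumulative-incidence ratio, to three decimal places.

Cells: a = 68, b = 412, c = 581, d = 736.
Risk in exposed = 68/480 = 0.14167; risk in unexposed = 581/1317 = 0.44115.
RR = 0.14167 / 0.44115 = 0.32113
The risk is 68% lower among the exposed than among the unexposed.

0.321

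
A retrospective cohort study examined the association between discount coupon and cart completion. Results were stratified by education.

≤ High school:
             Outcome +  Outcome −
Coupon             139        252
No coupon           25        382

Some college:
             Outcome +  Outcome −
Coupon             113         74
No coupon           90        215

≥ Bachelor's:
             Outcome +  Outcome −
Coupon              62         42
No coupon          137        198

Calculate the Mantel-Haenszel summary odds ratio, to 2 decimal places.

OR_MH = Σ(aᵢdᵢ/nᵢ) / Σ(bᵢcᵢ/nᵢ), where nᵢ is the stratum total.
Stratum 1 (≤ High school): n = 798; a·d/n = 139·382/798 = 66.5388; b·c/n = 252·25/798 = 7.8947
Stratum 2 (Some college): n = 492; a·d/n = 113·215/492 = 49.3801; b·c/n = 74·90/492 = 13.5366
Stratum 3 (≥ Bachelor's): n = 439; a·d/n = 62·198/439 = 27.9636; b·c/n = 42·137/439 = 13.1071
OR_MH = (66.5388 + 49.3801 + 27.9636) / (7.8947 + 13.5366 + 13.1071) = 143.8825 / 34.5384 = 4.16587

4.17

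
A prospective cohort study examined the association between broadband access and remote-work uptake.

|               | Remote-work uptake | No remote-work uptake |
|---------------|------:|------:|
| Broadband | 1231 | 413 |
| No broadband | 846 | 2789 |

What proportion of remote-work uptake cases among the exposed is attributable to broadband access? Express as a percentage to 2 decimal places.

Cells: a = 1231, b = 413, c = 846, d = 2789.
Risk in exposed = 1231/1644 = 0.74878; risk in unexposed = 846/3635 = 0.23274.
RR = 0.74878/0.23274 = 3.21729
AR% = (RR − 1)/RR × 100 = (3.21729 − 1)/3.21729 × 100 = 68.9179%

68.92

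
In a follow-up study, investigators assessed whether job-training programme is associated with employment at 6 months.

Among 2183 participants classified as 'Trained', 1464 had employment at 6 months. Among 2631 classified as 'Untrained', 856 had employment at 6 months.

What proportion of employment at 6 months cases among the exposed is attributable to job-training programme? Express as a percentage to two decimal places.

51.49

From the description: a = 1464, b = 719, c = 856, d = 1775.
Risk in exposed = 1464/2183 = 0.67064; risk in unexposed = 856/2631 = 0.32535.
RR = 0.67064/0.32535 = 2.06127
AR% = (RR − 1)/RR × 100 = (2.06127 − 1)/2.06127 × 100 = 51.4862%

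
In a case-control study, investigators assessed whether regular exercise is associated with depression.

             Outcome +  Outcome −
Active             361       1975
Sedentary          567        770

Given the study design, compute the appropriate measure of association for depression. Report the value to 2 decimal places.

Cells: a = 361, b = 1975, c = 567, d = 770.
This is a case-control study: participants were sampled on outcome status, so risks in the source population cannot be estimated directly — relative risk is not valid here. The odds ratio is the appropriate measure.
OR = (a·d)/(b·c) = (361 × 770) / (1975 × 567) = 277970 / 1119825 = 0.24823

0.25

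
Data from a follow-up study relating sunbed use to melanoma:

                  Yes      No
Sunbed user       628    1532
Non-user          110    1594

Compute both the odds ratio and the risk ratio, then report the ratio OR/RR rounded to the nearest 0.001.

1.319

Cells: a = 628, b = 1532, c = 110, d = 1594.
OR = (628·1594)/(1532·110) = 1001032/168520 = 5.94014
Risk in exposed = 628/2160 = 0.29074; risk in unexposed = 110/1704 = 0.06455; RR = 4.50384
OR/RR = 5.94014 / 4.50384 = 1.31891
The outcome is not rare, so the OR lies further from 1 than the RR.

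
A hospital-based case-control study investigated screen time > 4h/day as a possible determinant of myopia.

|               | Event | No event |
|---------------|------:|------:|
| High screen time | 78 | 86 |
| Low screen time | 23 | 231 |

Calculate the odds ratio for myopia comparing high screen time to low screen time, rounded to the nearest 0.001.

Cells: a = 78, b = 86, c = 23, d = 231.
OR = (a·d)/(b·c) = (78 × 231) / (86 × 23) = 18018 / 1978 = 9.10920
The odds of myopia are about 9.11 times as high in the high screen time group.

9.109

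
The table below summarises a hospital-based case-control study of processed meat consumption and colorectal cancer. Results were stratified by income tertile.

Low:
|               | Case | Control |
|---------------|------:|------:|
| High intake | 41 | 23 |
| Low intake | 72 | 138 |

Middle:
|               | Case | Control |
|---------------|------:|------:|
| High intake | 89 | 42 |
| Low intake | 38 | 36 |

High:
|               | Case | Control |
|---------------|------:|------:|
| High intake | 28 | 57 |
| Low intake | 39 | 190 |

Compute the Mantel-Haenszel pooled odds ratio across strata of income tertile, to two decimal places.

OR_MH = Σ(aᵢdᵢ/nᵢ) / Σ(bᵢcᵢ/nᵢ), where nᵢ is the stratum total.
Stratum 1 (Low): n = 274; a·d/n = 41·138/274 = 20.6496; b·c/n = 23·72/274 = 6.0438
Stratum 2 (Middle): n = 205; a·d/n = 89·36/205 = 15.6293; b·c/n = 42·38/205 = 7.7854
Stratum 3 (High): n = 314; a·d/n = 28·190/314 = 16.9427; b·c/n = 57·39/314 = 7.0796
OR_MH = (20.6496 + 15.6293 + 16.9427) / (6.0438 + 7.7854 + 7.0796) = 53.2216 / 20.9088 = 2.54542

2.55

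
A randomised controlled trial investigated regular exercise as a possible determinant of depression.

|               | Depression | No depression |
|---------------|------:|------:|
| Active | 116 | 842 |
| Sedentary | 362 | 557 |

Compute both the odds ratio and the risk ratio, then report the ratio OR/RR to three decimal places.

0.690

Cells: a = 116, b = 842, c = 362, d = 557.
OR = (116·557)/(842·362) = 64612/304804 = 0.21198
Risk in exposed = 116/958 = 0.12109; risk in unexposed = 362/919 = 0.39391; RR = 0.30740
OR/RR = 0.21198 / 0.30740 = 0.68959
The outcome is not rare, so the OR lies further from 1 than the RR.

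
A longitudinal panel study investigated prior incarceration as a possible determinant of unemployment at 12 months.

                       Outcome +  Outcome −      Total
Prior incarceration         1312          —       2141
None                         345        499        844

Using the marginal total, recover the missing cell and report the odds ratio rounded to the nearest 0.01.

The missing cell is in the exposed row: 2141 − 1312 = 829.
So a = 1312, b = 829, c = 345, d = 499.
OR = (a·d)/(b·c) = (1312 × 499) / (829 × 345) = 654688 / 286005 = 2.28908

2.29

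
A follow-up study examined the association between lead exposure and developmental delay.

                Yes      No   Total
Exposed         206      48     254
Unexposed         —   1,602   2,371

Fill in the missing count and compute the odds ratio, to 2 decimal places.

8.94

The missing cell is in the unexposed row: 2371 − 1602 = 769.
So a = 206, b = 48, c = 769, d = 1602.
OR = (a·d)/(b·c) = (206 × 1602) / (48 × 769) = 330012 / 36912 = 8.94051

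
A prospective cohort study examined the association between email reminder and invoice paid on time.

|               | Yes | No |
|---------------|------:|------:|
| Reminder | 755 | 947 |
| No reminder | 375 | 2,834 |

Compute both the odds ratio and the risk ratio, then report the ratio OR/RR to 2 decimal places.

1.59

Cells: a = 755, b = 947, c = 375, d = 2834.
OR = (755·2834)/(947·375) = 2139670/355125 = 6.02512
Risk in exposed = 755/1702 = 0.44360; risk in unexposed = 375/3209 = 0.11686; RR = 3.79600
OR/RR = 6.02512 / 3.79600 = 1.58723
The outcome is not rare, so the OR lies further from 1 than the RR.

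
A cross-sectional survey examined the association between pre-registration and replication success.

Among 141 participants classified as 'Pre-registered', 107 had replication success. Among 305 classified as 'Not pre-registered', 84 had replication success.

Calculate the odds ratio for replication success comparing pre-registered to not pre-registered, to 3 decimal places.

From the description: a = 107, b = 34, c = 84, d = 221.
OR = (a·d)/(b·c) = (107 × 221) / (34 × 84) = 23647 / 2856 = 8.27976
The odds of replication success are about 8.28 times as high in the pre-registered group.

8.280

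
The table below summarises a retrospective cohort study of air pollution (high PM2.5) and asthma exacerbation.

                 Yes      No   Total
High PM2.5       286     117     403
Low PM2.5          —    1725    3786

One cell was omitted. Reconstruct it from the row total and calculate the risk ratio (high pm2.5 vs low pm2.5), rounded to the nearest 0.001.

The missing cell is in the unexposed row: 3786 − 1725 = 2061.
So a = 286, b = 117, c = 2061, d = 1725.
RR = [a/(a+b)] / [c/(c+d)] = (286/403) / (2061/3786) = 0.70968/0.54437 = 1.30366

1.304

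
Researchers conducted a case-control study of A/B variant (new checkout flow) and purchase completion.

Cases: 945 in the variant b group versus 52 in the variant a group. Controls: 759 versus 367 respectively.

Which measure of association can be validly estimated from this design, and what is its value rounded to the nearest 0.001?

From the description: a = 945, b = 759, c = 52, d = 367.
This is a case-control study: participants were sampled on outcome status, so risks in the source population cannot be estimated directly — relative risk is not valid here. The odds ratio is the appropriate measure.
OR = (a·d)/(b·c) = (945 × 367) / (759 × 52) = 346815 / 39468 = 8.78725

8.787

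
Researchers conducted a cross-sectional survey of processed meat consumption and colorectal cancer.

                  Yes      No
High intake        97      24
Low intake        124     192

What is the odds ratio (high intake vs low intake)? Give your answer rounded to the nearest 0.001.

6.258

Cells: a = 97, b = 24, c = 124, d = 192.
OR = (a·d)/(b·c) = (97 × 192) / (24 × 124) = 18624 / 2976 = 6.25806
The odds of colorectal cancer are about 6.26 times as high in the high intake group.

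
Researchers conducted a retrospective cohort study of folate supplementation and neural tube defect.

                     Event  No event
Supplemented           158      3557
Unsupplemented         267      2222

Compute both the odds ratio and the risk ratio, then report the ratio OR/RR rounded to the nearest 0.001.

Cells: a = 158, b = 3557, c = 267, d = 2222.
OR = (158·2222)/(3557·267) = 351076/949719 = 0.36966
Risk in exposed = 158/3715 = 0.04253; risk in unexposed = 267/2489 = 0.10727; RR = 0.39647
OR/RR = 0.36966 / 0.39647 = 0.93238
The outcome is not rare, so the OR lies further from 1 than the RR.

0.932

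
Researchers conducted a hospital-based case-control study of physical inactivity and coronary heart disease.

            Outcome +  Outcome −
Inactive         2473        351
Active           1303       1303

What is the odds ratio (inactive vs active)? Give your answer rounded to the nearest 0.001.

Cells: a = 2473, b = 351, c = 1303, d = 1303.
OR = (a·d)/(b·c) = (2473 × 1303) / (351 × 1303) = 3222319 / 457353 = 7.04558
The odds of coronary heart disease are about 7.05 times as high in the inactive group.

7.046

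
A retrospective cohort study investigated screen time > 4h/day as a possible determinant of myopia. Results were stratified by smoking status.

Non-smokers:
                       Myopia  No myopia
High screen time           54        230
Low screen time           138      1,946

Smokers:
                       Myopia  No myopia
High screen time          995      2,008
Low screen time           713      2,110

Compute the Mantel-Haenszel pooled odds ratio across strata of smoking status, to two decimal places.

OR_MH = Σ(aᵢdᵢ/nᵢ) / Σ(bᵢcᵢ/nᵢ), where nᵢ is the stratum total.
Stratum 1 (Non-smokers): n = 2368; a·d/n = 54·1946/2368 = 44.3767; b·c/n = 230·138/2368 = 13.4037
Stratum 2 (Smokers): n = 5826; a·d/n = 995·2110/5826 = 360.3587; b·c/n = 2008·713/5826 = 245.7439
OR_MH = (44.3767 + 360.3587) / (13.4037 + 245.7439) = 404.7354 / 259.1476 = 1.56179

1.56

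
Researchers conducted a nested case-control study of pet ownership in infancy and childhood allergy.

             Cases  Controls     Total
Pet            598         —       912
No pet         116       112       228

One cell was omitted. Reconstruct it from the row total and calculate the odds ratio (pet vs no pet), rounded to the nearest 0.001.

The missing cell is in the exposed row: 912 − 598 = 314.
So a = 598, b = 314, c = 116, d = 112.
OR = (a·d)/(b·c) = (598 × 112) / (314 × 116) = 66976 / 36424 = 1.83879

1.839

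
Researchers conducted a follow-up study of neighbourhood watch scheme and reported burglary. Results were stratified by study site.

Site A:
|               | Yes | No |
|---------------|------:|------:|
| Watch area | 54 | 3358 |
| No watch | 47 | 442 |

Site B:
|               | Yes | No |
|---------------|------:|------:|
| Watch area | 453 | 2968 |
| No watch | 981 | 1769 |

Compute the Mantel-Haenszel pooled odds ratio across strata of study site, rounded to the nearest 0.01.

0.27

OR_MH = Σ(aᵢdᵢ/nᵢ) / Σ(bᵢcᵢ/nᵢ), where nᵢ is the stratum total.
Stratum 1 (Site A): n = 3901; a·d/n = 54·442/3901 = 6.1184; b·c/n = 3358·47/3901 = 40.4578
Stratum 2 (Site B): n = 6171; a·d/n = 453·1769/6171 = 129.8585; b·c/n = 2968·981/6171 = 471.8211
OR_MH = (6.1184 + 129.8585) / (40.4578 + 471.8211) = 135.9770 / 512.2789 = 0.26544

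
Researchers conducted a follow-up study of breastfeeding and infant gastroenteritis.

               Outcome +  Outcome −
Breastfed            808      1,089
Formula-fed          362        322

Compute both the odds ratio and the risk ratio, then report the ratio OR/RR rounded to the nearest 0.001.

0.820

Cells: a = 808, b = 1089, c = 362, d = 322.
OR = (808·322)/(1089·362) = 260176/394218 = 0.65998
Risk in exposed = 808/1897 = 0.42594; risk in unexposed = 362/684 = 0.52924; RR = 0.80481
OR/RR = 0.65998 / 0.80481 = 0.82005
The outcome is not rare, so the OR lies further from 1 than the RR.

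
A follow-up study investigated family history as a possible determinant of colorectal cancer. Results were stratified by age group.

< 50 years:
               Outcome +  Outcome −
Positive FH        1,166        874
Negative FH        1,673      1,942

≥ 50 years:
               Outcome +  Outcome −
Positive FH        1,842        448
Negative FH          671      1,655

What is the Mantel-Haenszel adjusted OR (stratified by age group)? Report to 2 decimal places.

OR_MH = Σ(aᵢdᵢ/nᵢ) / Σ(bᵢcᵢ/nᵢ), where nᵢ is the stratum total.
Stratum 1 (< 50 years): n = 5655; a·d/n = 1166·1942/5655 = 400.4195; b·c/n = 874·1673/5655 = 258.5680
Stratum 2 (≥ 50 years): n = 4616; a·d/n = 1842·1655/4616 = 660.4224; b·c/n = 448·671/4616 = 65.1231
OR_MH = (400.4195 + 660.4224) / (258.5680 + 65.1231) = 1060.8419 / 323.6910 = 3.27733

3.28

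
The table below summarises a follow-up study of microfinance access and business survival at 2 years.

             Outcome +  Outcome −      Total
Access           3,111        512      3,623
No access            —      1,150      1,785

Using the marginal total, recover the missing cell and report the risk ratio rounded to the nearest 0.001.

2.414

The missing cell is in the unexposed row: 1785 − 1150 = 635.
So a = 3111, b = 512, c = 635, d = 1150.
RR = [a/(a+b)] / [c/(c+d)] = (3111/3623) / (635/1785) = 0.85868/0.35574 = 2.41377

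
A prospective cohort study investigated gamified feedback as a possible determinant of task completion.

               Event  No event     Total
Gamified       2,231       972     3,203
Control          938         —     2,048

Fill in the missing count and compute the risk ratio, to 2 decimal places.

1.52

The missing cell is in the unexposed row: 2048 − 938 = 1110.
So a = 2231, b = 972, c = 938, d = 1110.
RR = [a/(a+b)] / [c/(c+d)] = (2231/3203) / (938/2048) = 0.69653/0.45801 = 1.52079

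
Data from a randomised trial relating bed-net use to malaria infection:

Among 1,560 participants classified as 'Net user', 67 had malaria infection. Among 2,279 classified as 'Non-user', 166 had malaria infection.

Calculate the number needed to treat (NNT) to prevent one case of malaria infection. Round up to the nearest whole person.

34

Risk in treated group = 67/1560 = 0.04295; risk in control = 166/2279 = 0.07284.
Absolute risk reduction = 0.07284 − 0.04295 = 0.02989
NNT = 1 / ARR = 1 / 0.02989 = 33.456 → round up → 34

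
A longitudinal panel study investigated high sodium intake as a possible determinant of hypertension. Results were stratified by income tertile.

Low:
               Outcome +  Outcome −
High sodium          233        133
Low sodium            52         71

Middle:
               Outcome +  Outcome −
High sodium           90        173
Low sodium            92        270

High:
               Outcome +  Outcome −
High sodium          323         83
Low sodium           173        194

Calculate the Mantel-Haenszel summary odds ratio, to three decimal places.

OR_MH = Σ(aᵢdᵢ/nᵢ) / Σ(bᵢcᵢ/nᵢ), where nᵢ is the stratum total.
Stratum 1 (Low): n = 489; a·d/n = 233·71/489 = 33.8303; b·c/n = 133·52/489 = 14.1431
Stratum 2 (Middle): n = 625; a·d/n = 90·270/625 = 38.8800; b·c/n = 173·92/625 = 25.4656
Stratum 3 (High): n = 773; a·d/n = 323·194/773 = 81.0634; b·c/n = 83·173/773 = 18.5757
OR_MH = (33.8303 + 38.8800 + 81.0634) / (14.1431 + 25.4656 + 18.5757) = 153.7737 / 58.1844 = 2.64287

2.643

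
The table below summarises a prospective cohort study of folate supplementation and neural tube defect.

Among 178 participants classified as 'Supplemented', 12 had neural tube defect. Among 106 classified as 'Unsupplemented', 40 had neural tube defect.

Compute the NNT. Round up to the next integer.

Risk in treated group = 12/178 = 0.06742; risk in control = 40/106 = 0.37736.
Absolute risk reduction = 0.37736 − 0.06742 = 0.30994
NNT = 1 / ARR = 1 / 0.30994 = 3.226 → round up → 4

4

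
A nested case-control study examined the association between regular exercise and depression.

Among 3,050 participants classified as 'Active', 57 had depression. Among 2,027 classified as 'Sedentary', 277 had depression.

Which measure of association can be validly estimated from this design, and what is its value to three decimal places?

0.120

From the description: a = 57, b = 2993, c = 277, d = 1750.
This is a nested case-control study: participants were sampled on outcome status, so risks in the source population cannot be estimated directly — relative risk is not valid here. The odds ratio is the appropriate measure.
OR = (a·d)/(b·c) = (57 × 1750) / (2993 × 277) = 99750 / 829061 = 0.12032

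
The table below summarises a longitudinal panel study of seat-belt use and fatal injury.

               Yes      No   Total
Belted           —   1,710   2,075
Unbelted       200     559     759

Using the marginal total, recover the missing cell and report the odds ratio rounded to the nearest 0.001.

The missing cell is in the exposed row: 2075 − 1710 = 365.
So a = 365, b = 1710, c = 200, d = 559.
OR = (a·d)/(b·c) = (365 × 559) / (1710 × 200) = 204035 / 342000 = 0.59659

0.597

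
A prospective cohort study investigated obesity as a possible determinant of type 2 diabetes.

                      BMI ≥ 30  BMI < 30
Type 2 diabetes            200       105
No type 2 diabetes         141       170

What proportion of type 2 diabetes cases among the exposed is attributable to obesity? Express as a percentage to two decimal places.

Reading the table with exposure as columns: a = 200 (BMI ≥ 30, case), b = 141 (BMI ≥ 30, non-case), c = 105 (BMI < 30, case), d = 170.
Risk in exposed = 200/341 = 0.58651; risk in unexposed = 105/275 = 0.38182.
RR = 0.58651/0.38182 = 1.53610
AR% = (RR − 1)/RR × 100 = (1.53610 − 1)/1.53610 × 100 = 34.9000%

34.90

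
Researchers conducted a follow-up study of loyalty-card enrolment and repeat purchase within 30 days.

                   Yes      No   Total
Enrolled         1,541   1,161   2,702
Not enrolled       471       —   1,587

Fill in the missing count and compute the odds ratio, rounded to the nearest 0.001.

The missing cell is in the unexposed row: 1587 − 471 = 1116.
So a = 1541, b = 1161, c = 471, d = 1116.
OR = (a·d)/(b·c) = (1541 × 1116) / (1161 × 471) = 1719756 / 546831 = 3.14495

3.145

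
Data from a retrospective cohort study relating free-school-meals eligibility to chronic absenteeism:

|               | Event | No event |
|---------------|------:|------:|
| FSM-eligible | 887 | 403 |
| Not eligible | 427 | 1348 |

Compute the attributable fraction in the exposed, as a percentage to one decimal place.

Cells: a = 887, b = 403, c = 427, d = 1348.
Risk in exposed = 887/1290 = 0.68760; risk in unexposed = 427/1775 = 0.24056.
RR = 0.68760/0.24056 = 2.85828
AR% = (RR − 1)/RR × 100 = (2.85828 − 1)/2.85828 × 100 = 65.0139%

65.0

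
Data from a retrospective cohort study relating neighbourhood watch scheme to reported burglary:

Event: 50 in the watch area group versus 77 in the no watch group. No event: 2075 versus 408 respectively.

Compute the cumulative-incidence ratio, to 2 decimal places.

0.15

From the description: a = 50, b = 2075, c = 77, d = 408.
Risk in exposed = 50/2125 = 0.02353; risk in unexposed = 77/485 = 0.15876.
RR = 0.02353 / 0.15876 = 0.14820
The risk is 85% lower among the exposed than among the unexposed.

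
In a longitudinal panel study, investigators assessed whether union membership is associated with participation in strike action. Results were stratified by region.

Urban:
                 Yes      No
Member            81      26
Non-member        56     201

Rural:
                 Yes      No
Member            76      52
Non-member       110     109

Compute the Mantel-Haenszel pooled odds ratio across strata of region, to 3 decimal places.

3.349

OR_MH = Σ(aᵢdᵢ/nᵢ) / Σ(bᵢcᵢ/nᵢ), where nᵢ is the stratum total.
Stratum 1 (Urban): n = 364; a·d/n = 81·201/364 = 44.7280; b·c/n = 26·56/364 = 4.0000
Stratum 2 (Rural): n = 347; a·d/n = 76·109/347 = 23.8732; b·c/n = 52·110/347 = 16.4841
OR_MH = (44.7280 + 23.8732) / (4.0000 + 16.4841) = 68.6012 / 20.4841 = 3.34899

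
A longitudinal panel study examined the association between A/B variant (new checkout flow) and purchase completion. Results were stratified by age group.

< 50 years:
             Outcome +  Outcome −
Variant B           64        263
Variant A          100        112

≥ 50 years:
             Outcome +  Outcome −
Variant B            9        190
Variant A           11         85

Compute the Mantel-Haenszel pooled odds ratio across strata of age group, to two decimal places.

0.28

OR_MH = Σ(aᵢdᵢ/nᵢ) / Σ(bᵢcᵢ/nᵢ), where nᵢ is the stratum total.
Stratum 1 (< 50 years): n = 539; a·d/n = 64·112/539 = 13.2987; b·c/n = 263·100/539 = 48.7941
Stratum 2 (≥ 50 years): n = 295; a·d/n = 9·85/295 = 2.5932; b·c/n = 190·11/295 = 7.0847
OR_MH = (13.2987 + 2.5932) / (48.7941 + 7.0847) = 15.8919 / 55.8788 = 0.28440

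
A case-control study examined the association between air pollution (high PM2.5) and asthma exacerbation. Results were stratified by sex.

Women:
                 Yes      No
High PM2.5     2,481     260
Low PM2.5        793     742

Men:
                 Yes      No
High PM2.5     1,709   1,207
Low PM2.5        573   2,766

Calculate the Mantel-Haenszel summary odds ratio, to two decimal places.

OR_MH = Σ(aᵢdᵢ/nᵢ) / Σ(bᵢcᵢ/nᵢ), where nᵢ is the stratum total.
Stratum 1 (Women): n = 4276; a·d/n = 2481·742/4276 = 430.5196; b·c/n = 260·793/4276 = 48.2180
Stratum 2 (Men): n = 6255; a·d/n = 1709·2766/6255 = 755.7305; b·c/n = 1207·573/6255 = 110.5693
OR_MH = (430.5196 + 755.7305) / (48.2180 + 110.5693) = 1186.2501 / 158.7873 = 7.47069

7.47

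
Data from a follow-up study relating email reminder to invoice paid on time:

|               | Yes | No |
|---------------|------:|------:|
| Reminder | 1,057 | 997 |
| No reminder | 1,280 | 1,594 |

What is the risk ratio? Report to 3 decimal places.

1.155

Cells: a = 1057, b = 997, c = 1280, d = 1594.
Risk in exposed = 1057/2054 = 0.51461; risk in unexposed = 1280/2874 = 0.44537.
RR = 0.51461 / 0.44537 = 1.15545
The risk among the exposed is 1.16 times that among the unexposed.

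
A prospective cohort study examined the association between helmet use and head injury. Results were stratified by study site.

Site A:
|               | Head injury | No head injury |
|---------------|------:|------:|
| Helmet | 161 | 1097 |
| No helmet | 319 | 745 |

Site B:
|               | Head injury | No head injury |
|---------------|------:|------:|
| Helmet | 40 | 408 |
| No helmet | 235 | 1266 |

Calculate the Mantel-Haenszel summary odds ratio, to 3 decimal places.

0.388

OR_MH = Σ(aᵢdᵢ/nᵢ) / Σ(bᵢcᵢ/nᵢ), where nᵢ is the stratum total.
Stratum 1 (Site A): n = 2322; a·d/n = 161·745/2322 = 51.6559; b·c/n = 1097·319/2322 = 150.7076
Stratum 2 (Site B): n = 1949; a·d/n = 40·1266/1949 = 25.9826; b·c/n = 408·235/1949 = 49.1945
OR_MH = (51.6559 + 25.9826) / (150.7076 + 49.1945) = 77.6385 / 199.9020 = 0.38838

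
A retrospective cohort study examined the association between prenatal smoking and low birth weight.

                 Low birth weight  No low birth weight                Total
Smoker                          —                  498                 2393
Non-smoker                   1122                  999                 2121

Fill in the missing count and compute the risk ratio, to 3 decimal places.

1.497

The missing cell is in the exposed row: 2393 − 498 = 1895.
So a = 1895, b = 498, c = 1122, d = 999.
RR = [a/(a+b)] / [c/(c+d)] = (1895/2393) / (1122/2121) = 0.79189/0.52900 = 1.49697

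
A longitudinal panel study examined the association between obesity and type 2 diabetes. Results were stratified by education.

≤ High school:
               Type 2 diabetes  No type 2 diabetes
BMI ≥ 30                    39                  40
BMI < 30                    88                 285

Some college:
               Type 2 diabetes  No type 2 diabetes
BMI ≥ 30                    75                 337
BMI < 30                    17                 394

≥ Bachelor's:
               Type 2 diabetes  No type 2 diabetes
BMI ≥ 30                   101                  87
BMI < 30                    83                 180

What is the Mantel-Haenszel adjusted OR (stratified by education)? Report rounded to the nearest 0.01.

OR_MH = Σ(aᵢdᵢ/nᵢ) / Σ(bᵢcᵢ/nᵢ), where nᵢ is the stratum total.
Stratum 1 (≤ High school): n = 452; a·d/n = 39·285/452 = 24.5907; b·c/n = 40·88/452 = 7.7876
Stratum 2 (Some college): n = 823; a·d/n = 75·394/823 = 35.9052; b·c/n = 337·17/823 = 6.9611
Stratum 3 (≥ Bachelor's): n = 451; a·d/n = 101·180/451 = 40.3104; b·c/n = 87·83/451 = 16.0111
OR_MH = (24.5907 + 35.9052 + 40.3104) / (7.7876 + 6.9611 + 16.0111) = 100.8064 / 30.7598 = 3.27721

3.28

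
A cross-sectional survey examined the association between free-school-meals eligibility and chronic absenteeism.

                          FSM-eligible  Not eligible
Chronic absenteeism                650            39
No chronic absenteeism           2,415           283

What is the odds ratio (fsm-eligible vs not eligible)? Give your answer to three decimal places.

1.953

Reading the table with exposure as columns: a = 650 (FSM-eligible, case), b = 2415 (FSM-eligible, non-case), c = 39 (Not eligible, case), d = 283.
OR = (a·d)/(b·c) = (650 × 283) / (2415 × 39) = 183950 / 94185 = 1.95307
The odds of chronic absenteeism are about 1.95 times as high in the fsm-eligible group.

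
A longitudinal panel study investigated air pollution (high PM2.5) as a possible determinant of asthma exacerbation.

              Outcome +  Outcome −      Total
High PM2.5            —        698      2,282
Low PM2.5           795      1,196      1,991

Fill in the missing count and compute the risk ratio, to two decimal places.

1.74

The missing cell is in the exposed row: 2282 − 698 = 1584.
So a = 1584, b = 698, c = 795, d = 1196.
RR = [a/(a+b)] / [c/(c+d)] = (1584/2282) / (795/1991) = 0.69413/0.39930 = 1.73838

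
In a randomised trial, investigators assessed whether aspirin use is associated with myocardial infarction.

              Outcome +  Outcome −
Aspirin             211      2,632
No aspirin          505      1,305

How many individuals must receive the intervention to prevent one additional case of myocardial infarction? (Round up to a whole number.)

5

Risk in treated group = 211/2843 = 0.07422; risk in control = 505/1810 = 0.27901.
Absolute risk reduction = 0.27901 − 0.07422 = 0.20479
NNT = 1 / ARR = 1 / 0.20479 = 4.883 → round up → 5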